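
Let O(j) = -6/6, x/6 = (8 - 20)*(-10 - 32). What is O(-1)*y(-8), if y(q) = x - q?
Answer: -3032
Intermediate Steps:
x = 3024 (x = 6*((8 - 20)*(-10 - 32)) = 6*(-12*(-42)) = 6*504 = 3024)
y(q) = 3024 - q
O(j) = -1 (O(j) = -6*⅙ = -1)
O(-1)*y(-8) = -(3024 - 1*(-8)) = -(3024 + 8) = -1*3032 = -3032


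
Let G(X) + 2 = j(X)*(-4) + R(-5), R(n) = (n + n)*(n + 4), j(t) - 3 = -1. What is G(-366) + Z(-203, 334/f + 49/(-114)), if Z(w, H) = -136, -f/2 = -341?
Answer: -136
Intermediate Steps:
f = 682 (f = -2*(-341) = 682)
j(t) = 2 (j(t) = 3 - 1 = 2)
R(n) = 2*n*(4 + n) (R(n) = (2*n)*(4 + n) = 2*n*(4 + n))
G(X) = 0 (G(X) = -2 + (2*(-4) + 2*(-5)*(4 - 5)) = -2 + (-8 + 2*(-5)*(-1)) = -2 + (-8 + 10) = -2 + 2 = 0)
G(-366) + Z(-203, 334/f + 49/(-114)) = 0 - 136 = -136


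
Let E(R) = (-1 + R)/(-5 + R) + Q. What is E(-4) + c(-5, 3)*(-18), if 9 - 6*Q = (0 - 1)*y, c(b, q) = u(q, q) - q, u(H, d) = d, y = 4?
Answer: 49/18 ≈ 2.7222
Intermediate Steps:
c(b, q) = 0 (c(b, q) = q - q = 0)
Q = 13/6 (Q = 3/2 - (0 - 1)*4/6 = 3/2 - (-1)*4/6 = 3/2 - ⅙*(-4) = 3/2 + ⅔ = 13/6 ≈ 2.1667)
E(R) = 13/6 + (-1 + R)/(-5 + R) (E(R) = (-1 + R)/(-5 + R) + 13/6 = 13/6 + (-1 + R)/(-5 + R))
E(-4) + c(-5, 3)*(-18) = (-71 + 19*(-4))/(6*(-5 - 4)) + 0*(-18) = (⅙)*(-71 - 76)/(-9) + 0 = (⅙)*(-⅑)*(-147) + 0 = 49/18 + 0 = 49/18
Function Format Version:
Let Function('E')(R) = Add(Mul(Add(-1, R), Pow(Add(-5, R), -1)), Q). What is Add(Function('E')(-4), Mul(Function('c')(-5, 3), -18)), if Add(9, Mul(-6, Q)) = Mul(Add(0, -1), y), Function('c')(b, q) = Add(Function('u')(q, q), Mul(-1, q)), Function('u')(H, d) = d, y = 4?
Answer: Rational(49, 18) ≈ 2.7222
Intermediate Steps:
Function('c')(b, q) = 0 (Function('c')(b, q) = Add(q, Mul(-1, q)) = 0)
Q = Rational(13, 6) (Q = Add(Rational(3, 2), Mul(Rational(-1, 6), Mul(Add(0, -1), 4))) = Add(Rational(3, 2), Mul(Rational(-1, 6), Mul(-1, 4))) = Add(Rational(3, 2), Mul(Rational(-1, 6), -4)) = Add(Rational(3, 2), Rational(2, 3)) = Rational(13, 6) ≈ 2.1667)
Function('E')(R) = Add(Rational(13, 6), Mul(Pow(Add(-5, R), -1), Add(-1, R))) (Function('E')(R) = Add(Mul(Add(-1, R), Pow(Add(-5, R), -1)), Rational(13, 6)) = Add(Mul(Pow(Add(-5, R), -1), Add(-1, R)), Rational(13, 6)) = Add(Rational(13, 6), Mul(Pow(Add(-5, R), -1), Add(-1, R))))
Add(Function('E')(-4), Mul(Function('c')(-5, 3), -18)) = Add(Mul(Rational(1, 6), Pow(Add(-5, -4), -1), Add(-71, Mul(19, -4))), Mul(0, -18)) = Add(Mul(Rational(1, 6), Pow(-9, -1), Add(-71, -76)), 0) = Add(Mul(Rational(1, 6), Rational(-1, 9), -147), 0) = Add(Rational(49, 18), 0) = Rational(49, 18)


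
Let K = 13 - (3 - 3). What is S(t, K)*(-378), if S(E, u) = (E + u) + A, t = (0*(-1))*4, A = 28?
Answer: -15498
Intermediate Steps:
K = 13 (K = 13 - 0 = 13 - 1*0 = 13 + 0 = 13)
t = 0 (t = 0*4 = 0)
S(E, u) = 28 + E + u (S(E, u) = (E + u) + 28 = 28 + E + u)
S(t, K)*(-378) = (28 + 0 + 13)*(-378) = 41*(-378) = -15498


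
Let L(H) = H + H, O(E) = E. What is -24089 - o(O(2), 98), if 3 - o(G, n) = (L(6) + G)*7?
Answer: -23994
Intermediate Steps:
L(H) = 2*H
o(G, n) = -81 - 7*G (o(G, n) = 3 - (2*6 + G)*7 = 3 - (12 + G)*7 = 3 - (84 + 7*G) = 3 + (-84 - 7*G) = -81 - 7*G)
-24089 - o(O(2), 98) = -24089 - (-81 - 7*2) = -24089 - (-81 - 14) = -24089 - 1*(-95) = -24089 + 95 = -23994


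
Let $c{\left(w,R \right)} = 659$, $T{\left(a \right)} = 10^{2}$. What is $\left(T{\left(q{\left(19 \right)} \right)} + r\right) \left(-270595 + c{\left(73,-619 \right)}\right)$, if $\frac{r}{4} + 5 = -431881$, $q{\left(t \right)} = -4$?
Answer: $466299323584$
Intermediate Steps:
$T{\left(a \right)} = 100$
$r = -1727544$ ($r = -20 + 4 \left(-431881\right) = -20 - 1727524 = -1727544$)
$\left(T{\left(q{\left(19 \right)} \right)} + r\right) \left(-270595 + c{\left(73,-619 \right)}\right) = \left(100 - 1727544\right) \left(-270595 + 659\right) = \left(-1727444\right) \left(-269936\right) = 466299323584$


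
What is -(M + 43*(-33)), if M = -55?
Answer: 1474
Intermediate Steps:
-(M + 43*(-33)) = -(-55 + 43*(-33)) = -(-55 - 1419) = -1*(-1474) = 1474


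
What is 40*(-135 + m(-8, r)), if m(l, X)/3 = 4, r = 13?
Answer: -4920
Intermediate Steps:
m(l, X) = 12 (m(l, X) = 3*4 = 12)
40*(-135 + m(-8, r)) = 40*(-135 + 12) = 40*(-123) = -4920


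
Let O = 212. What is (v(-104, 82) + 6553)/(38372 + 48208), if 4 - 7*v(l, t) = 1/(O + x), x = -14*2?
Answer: 1205857/15930720 ≈ 0.075694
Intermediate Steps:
x = -28
v(l, t) = 105/184 (v(l, t) = 4/7 - 1/(7*(212 - 28)) = 4/7 - ⅐/184 = 4/7 - ⅐*1/184 = 4/7 - 1/1288 = 105/184)
(v(-104, 82) + 6553)/(38372 + 48208) = (105/184 + 6553)/(38372 + 48208) = (1205857/184)/86580 = (1205857/184)*(1/86580) = 1205857/15930720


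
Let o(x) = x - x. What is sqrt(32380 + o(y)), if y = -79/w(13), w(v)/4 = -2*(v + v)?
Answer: 2*sqrt(8095) ≈ 179.94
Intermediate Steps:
w(v) = -16*v (w(v) = 4*(-2*(v + v)) = 4*(-4*v) = -16*v)
y = 79/208 (y = -79/((-16*13)) = -79/(-208) = -79*(-1/208) = 79/208 ≈ 0.37981)
o(x) = 0
sqrt(32380 + o(y)) = sqrt(32380 + 0) = sqrt(32380) = 2*sqrt(8095)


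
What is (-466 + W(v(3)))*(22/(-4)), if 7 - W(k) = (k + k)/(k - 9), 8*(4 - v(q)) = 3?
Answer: 216469/86 ≈ 2517.1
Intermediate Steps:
v(q) = 29/8 (v(q) = 4 - ⅛*3 = 4 - 3/8 = 29/8)
W(k) = 7 - 2*k/(-9 + k) (W(k) = 7 - (k + k)/(k - 9) = 7 - 2*k/(-9 + k))
(-466 + W(v(3)))*(22/(-4)) = (-466 + (-63 + 5*(29/8))/(-9 + 29/8))*(22/(-4)) = (-466 + (-63 + 145/8)/(-43/8))*(-¼*22) = (-466 - 8/43*(-359/8))*(-11/2) = (-466 + 359/43)*(-11/2) = -19679/43*(-11/2) = 216469/86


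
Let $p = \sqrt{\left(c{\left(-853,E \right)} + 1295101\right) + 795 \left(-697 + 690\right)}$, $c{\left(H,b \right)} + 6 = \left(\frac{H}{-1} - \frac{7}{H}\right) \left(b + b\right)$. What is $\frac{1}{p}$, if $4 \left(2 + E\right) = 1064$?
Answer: $\frac{\sqrt{1265980238314}}{1484150338} \approx 0.00075812$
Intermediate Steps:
$E = 264$ ($E = -2 + \frac{1}{4} \cdot 1064 = -2 + 266 = 264$)
$c{\left(H,b \right)} = -6 + 2 b \left(- H - \frac{7}{H}\right)$ ($c{\left(H,b \right)} = -6 + \left(\frac{H}{-1} - \frac{7}{H}\right) \left(b + b\right) = -6 + \left(H \left(-1\right) - \frac{7}{H}\right) 2 b = -6 + \left(- H - \frac{7}{H}\right) 2 b = -6 + 2 b \left(- H - \frac{7}{H}\right)$)
$p = \frac{\sqrt{1265980238314}}{853}$ ($p = \sqrt{\left(\left(-6 - \frac{3696}{-853} - \left(-1706\right) 264\right) + 1295101\right) + 795 \left(-697 + 690\right)} = \sqrt{\left(\left(-6 - 3696 \left(- \frac{1}{853}\right) + 450384\right) + 1295101\right) + 795 \left(-7\right)} = \sqrt{\left(\left(-6 + \frac{3696}{853} + 450384\right) + 1295101\right) - 5565} = \sqrt{\left(\frac{384176130}{853} + 1295101\right) - 5565} = \sqrt{\frac{1488897283}{853} - 5565} = \sqrt{\frac{1484150338}{853}} = \frac{\sqrt{1265980238314}}{853} \approx 1319.1$)
$\frac{1}{p} = \frac{1}{\frac{1}{853} \sqrt{1265980238314}} = \frac{\sqrt{1265980238314}}{1484150338}$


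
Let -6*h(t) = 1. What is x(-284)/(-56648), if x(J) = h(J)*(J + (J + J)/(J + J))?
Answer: -283/339888 ≈ -0.00083263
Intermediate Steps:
h(t) = -⅙ (h(t) = -⅙*1 = -⅙)
x(J) = -⅙ - J/6 (x(J) = -(J + (J + J)/(J + J))/6 = -(J + (2*J)/((2*J)))/6 = -(J + (2*J)*(1/(2*J)))/6 = -(J + 1)/6 = -(1 + J)/6 = -⅙ - J/6)
x(-284)/(-56648) = (-⅙ - ⅙*(-284))/(-56648) = (-⅙ + 142/3)*(-1/56648) = (283/6)*(-1/56648) = -283/339888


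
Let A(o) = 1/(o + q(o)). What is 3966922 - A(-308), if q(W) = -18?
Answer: 1293216573/326 ≈ 3.9669e+6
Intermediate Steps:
A(o) = 1/(-18 + o) (A(o) = 1/(o - 18) = 1/(-18 + o))
3966922 - A(-308) = 3966922 - 1/(-18 - 308) = 3966922 - 1/(-326) = 3966922 - 1*(-1/326) = 3966922 + 1/326 = 1293216573/326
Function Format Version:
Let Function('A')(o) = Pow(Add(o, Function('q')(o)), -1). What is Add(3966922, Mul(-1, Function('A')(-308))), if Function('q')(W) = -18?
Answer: Rational(1293216573, 326) ≈ 3.9669e+6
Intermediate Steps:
Function('A')(o) = Pow(Add(-18, o), -1) (Function('A')(o) = Pow(Add(o, -18), -1) = Pow(Add(-18, o), -1))
Add(3966922, Mul(-1, Function('A')(-308))) = Add(3966922, Mul(-1, Pow(Add(-18, -308), -1))) = Add(3966922, Mul(-1, Pow(-326, -1))) = Add(3966922, Mul(-1, Rational(-1, 326))) = Add(3966922, Rational(1, 326)) = Rational(1293216573, 326)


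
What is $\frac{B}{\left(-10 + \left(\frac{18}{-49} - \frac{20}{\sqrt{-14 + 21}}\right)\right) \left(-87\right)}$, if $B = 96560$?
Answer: $\frac{75111610}{328599} - \frac{20700050 \sqrt{7}}{328599} \approx 61.913$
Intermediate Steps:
$\frac{B}{\left(-10 + \left(\frac{18}{-49} - \frac{20}{\sqrt{-14 + 21}}\right)\right) \left(-87\right)} = \frac{96560}{\left(-10 + \left(\frac{18}{-49} - \frac{20}{\sqrt{-14 + 21}}\right)\right) \left(-87\right)} = \frac{96560}{\left(-10 + \left(18 \left(- \frac{1}{49}\right) - \frac{20}{\sqrt{7}}\right)\right) \left(-87\right)} = \frac{96560}{\left(-10 - \left(\frac{18}{49} + 20 \frac{\sqrt{7}}{7}\right)\right) \left(-87\right)} = \frac{96560}{\left(-10 - \left(\frac{18}{49} + \frac{20 \sqrt{7}}{7}\right)\right) \left(-87\right)} = \frac{96560}{\left(- \frac{508}{49} - \frac{20 \sqrt{7}}{7}\right) \left(-87\right)} = \frac{96560}{\frac{44196}{49} + \frac{1740 \sqrt{7}}{7}}$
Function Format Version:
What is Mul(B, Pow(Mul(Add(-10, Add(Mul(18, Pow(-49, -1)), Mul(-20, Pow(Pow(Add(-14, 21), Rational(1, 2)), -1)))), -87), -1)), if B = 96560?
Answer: Add(Rational(75111610, 328599), Mul(Rational(-20700050, 328599), Pow(7, Rational(1, 2)))) ≈ 61.913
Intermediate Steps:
Mul(B, Pow(Mul(Add(-10, Add(Mul(18, Pow(-49, -1)), Mul(-20, Pow(Pow(Add(-14, 21), Rational(1, 2)), -1)))), -87), -1)) = Mul(96560, Pow(Mul(Add(-10, Add(Mul(18, Pow(-49, -1)), Mul(-20, Pow(Pow(Add(-14, 21), Rational(1, 2)), -1)))), -87), -1)) = Mul(96560, Pow(Mul(Add(-10, Add(Mul(18, Rational(-1, 49)), Mul(-20, Pow(Pow(7, Rational(1, 2)), -1)))), -87), -1)) = Mul(96560, Pow(Mul(Add(-10, Add(Rational(-18, 49), Mul(-20, Mul(Rational(1, 7), Pow(7, Rational(1, 2)))))), -87), -1)) = Mul(96560, Pow(Mul(Add(-10, Add(Rational(-18, 49), Mul(Rational(-20, 7), Pow(7, Rational(1, 2))))), -87), -1)) = Mul(96560, Pow(Mul(Add(Rational(-508, 49), Mul(Rational(-20, 7), Pow(7, Rational(1, 2)))), -87), -1)) = Mul(96560, Pow(Add(Rational(44196, 49), Mul(Rational(1740, 7), Pow(7, Rational(1, 2)))), -1))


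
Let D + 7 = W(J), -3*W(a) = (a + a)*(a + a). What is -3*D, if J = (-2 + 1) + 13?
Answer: 597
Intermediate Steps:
J = 12 (J = -1 + 13 = 12)
W(a) = -4*a**2/3 (W(a) = -(a + a)*(a + a)/3 = -2*a*2*a/3 = -4*a**2/3)
D = -199 (D = -7 - 4/3*12**2 = -7 - 4/3*144 = -7 - 192 = -199)
-3*D = -3*(-199) = 597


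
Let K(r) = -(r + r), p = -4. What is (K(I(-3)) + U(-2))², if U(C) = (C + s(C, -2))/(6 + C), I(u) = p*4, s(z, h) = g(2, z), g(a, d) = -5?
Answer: 14641/16 ≈ 915.06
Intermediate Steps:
s(z, h) = -5
I(u) = -16 (I(u) = -4*4 = -16)
K(r) = -2*r
U(C) = (-5 + C)/(6 + C) (U(C) = (C - 5)/(6 + C) = (-5 + C)/(6 + C))
(K(I(-3)) + U(-2))² = (-2*(-16) + (-5 - 2)/(6 - 2))² = (32 - 7/4)² = (121/4)² = 14641/16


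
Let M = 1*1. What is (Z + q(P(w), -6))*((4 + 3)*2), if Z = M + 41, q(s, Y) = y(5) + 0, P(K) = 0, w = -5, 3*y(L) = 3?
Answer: 602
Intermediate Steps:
y(L) = 1 (y(L) = (⅓)*3 = 1)
M = 1
q(s, Y) = 1 (q(s, Y) = 1 + 0 = 1)
Z = 42 (Z = 1 + 41 = 42)
(Z + q(P(w), -6))*((4 + 3)*2) = (42 + 1)*((4 + 3)*2) = 43*(7*2) = 43*14 = 602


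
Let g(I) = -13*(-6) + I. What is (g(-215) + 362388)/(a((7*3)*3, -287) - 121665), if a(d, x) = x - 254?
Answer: -362251/122206 ≈ -2.9643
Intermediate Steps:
a(d, x) = -254 + x
g(I) = 78 + I
(g(-215) + 362388)/(a((7*3)*3, -287) - 121665) = ((78 - 215) + 362388)/((-254 - 287) - 121665) = (-137 + 362388)/(-541 - 121665) = 362251/(-122206) = 362251*(-1/122206) = -362251/122206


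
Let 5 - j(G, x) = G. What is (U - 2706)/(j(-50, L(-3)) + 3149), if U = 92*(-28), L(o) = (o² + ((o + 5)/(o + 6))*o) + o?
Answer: -2641/1602 ≈ -1.6486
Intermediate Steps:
L(o) = o + o² + o*(5 + o)/(6 + o) (L(o) = (o² + ((5 + o)/(6 + o))*o) + o = (o² + o*(5 + o)/(6 + o)) + o = o + o² + o*(5 + o)/(6 + o))
j(G, x) = 5 - G
U = -2576
(U - 2706)/(j(-50, L(-3)) + 3149) = (-2576 - 2706)/((5 - 1*(-50)) + 3149) = -5282/((5 + 50) + 3149) = -5282/(55 + 3149) = -5282/3204 = -5282*1/3204 = -2641/1602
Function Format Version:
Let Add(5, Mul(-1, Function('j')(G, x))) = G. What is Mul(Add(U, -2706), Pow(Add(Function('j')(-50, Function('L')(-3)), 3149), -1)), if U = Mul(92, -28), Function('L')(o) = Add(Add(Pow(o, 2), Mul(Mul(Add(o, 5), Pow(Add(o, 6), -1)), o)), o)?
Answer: Rational(-2641, 1602) ≈ -1.6486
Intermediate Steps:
Function('L')(o) = Add(o, Pow(o, 2), Mul(o, Pow(Add(6, o), -1), Add(5, o))) (Function('L')(o) = Add(Add(Pow(o, 2), Mul(Mul(Add(5, o), Pow(Add(6, o), -1)), o)), o) = Add(Add(Pow(o, 2), Mul(Mul(Pow(Add(6, o), -1), Add(5, o)), o)), o) = Add(Add(Pow(o, 2), Mul(o, Pow(Add(6, o), -1), Add(5, o))), o) = Add(o, Pow(o, 2), Mul(o, Pow(Add(6, o), -1), Add(5, o))))
Function('j')(G, x) = Add(5, Mul(-1, G))
U = -2576
Mul(Add(U, -2706), Pow(Add(Function('j')(-50, Function('L')(-3)), 3149), -1)) = Mul(Add(-2576, -2706), Pow(Add(Add(5, Mul(-1, -50)), 3149), -1)) = Mul(-5282, Pow(Add(Add(5, 50), 3149), -1)) = Mul(-5282, Pow(Add(55, 3149), -1)) = Mul(-5282, Pow(3204, -1)) = Mul(-5282, Rational(1, 3204)) = Rational(-2641, 1602)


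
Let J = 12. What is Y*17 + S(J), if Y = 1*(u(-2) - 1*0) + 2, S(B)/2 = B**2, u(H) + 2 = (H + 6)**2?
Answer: 560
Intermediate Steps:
u(H) = -2 + (6 + H)**2 (u(H) = -2 + (H + 6)**2 = -2 + (6 + H)**2)
S(B) = 2*B**2
Y = 16 (Y = 1*((-2 + (6 - 2)**2) - 1*0) + 2 = 1*((-2 + 4**2) + 0) + 2 = 1*((-2 + 16) + 0) + 2 = 1*(14 + 0) + 2 = 1*14 + 2 = 14 + 2 = 16)
Y*17 + S(J) = 16*17 + 2*12**2 = 272 + 2*144 = 272 + 288 = 560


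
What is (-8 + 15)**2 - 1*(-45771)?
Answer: 45820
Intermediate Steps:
(-8 + 15)**2 - 1*(-45771) = 7**2 + 45771 = 49 + 45771 = 45820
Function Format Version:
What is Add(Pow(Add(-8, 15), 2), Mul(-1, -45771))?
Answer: 45820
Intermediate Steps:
Add(Pow(Add(-8, 15), 2), Mul(-1, -45771)) = Add(Pow(7, 2), 45771) = Add(49, 45771) = 45820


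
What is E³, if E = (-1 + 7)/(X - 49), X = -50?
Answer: -8/35937 ≈ -0.00022261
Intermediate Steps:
E = -2/33 (E = (-1 + 7)/(-50 - 49) = 6/(-99) = 6*(-1/99) = -2/33 ≈ -0.060606)
E³ = (-2/33)³ = -8/35937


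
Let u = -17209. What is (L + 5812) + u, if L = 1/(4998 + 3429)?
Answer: -96042518/8427 ≈ -11397.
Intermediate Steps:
L = 1/8427 ≈ 0.00011867
(L + 5812) + u = (1/8427 + 5812) - 17209 = 48977725/8427 - 17209 = -96042518/8427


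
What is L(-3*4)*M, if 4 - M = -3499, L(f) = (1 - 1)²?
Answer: 0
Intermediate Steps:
L(f) = 0 (L(f) = 0² = 0)
M = 3503 (M = 4 - 1*(-3499) = 4 + 3499 = 3503)
L(-3*4)*M = 0*3503 = 0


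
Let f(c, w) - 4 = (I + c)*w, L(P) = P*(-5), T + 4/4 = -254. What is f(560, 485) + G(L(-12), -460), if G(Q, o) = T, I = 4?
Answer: 273289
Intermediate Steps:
T = -255 (T = -1 - 254 = -255)
L(P) = -5*P
f(c, w) = 4 + w*(4 + c) (f(c, w) = 4 + (4 + c)*w = 4 + w*(4 + c))
G(Q, o) = -255
f(560, 485) + G(L(-12), -460) = (4 + 4*485 + 560*485) - 255 = (4 + 1940 + 271600) - 255 = 273544 - 255 = 273289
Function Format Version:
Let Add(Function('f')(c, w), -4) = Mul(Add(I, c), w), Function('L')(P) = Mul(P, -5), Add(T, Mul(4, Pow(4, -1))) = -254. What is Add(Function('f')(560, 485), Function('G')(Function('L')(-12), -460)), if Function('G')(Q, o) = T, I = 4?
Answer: 273289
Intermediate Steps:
T = -255 (T = Add(-1, -254) = -255)
Function('L')(P) = Mul(-5, P)
Function('f')(c, w) = Add(4, Mul(w, Add(4, c))) (Function('f')(c, w) = Add(4, Mul(Add(4, c), w)) = Add(4, Mul(w, Add(4, c))))
Function('G')(Q, o) = -255
Add(Function('f')(560, 485), Function('G')(Function('L')(-12), -460)) = Add(Add(4, Mul(4, 485), Mul(560, 485)), -255) = Add(Add(4, 1940, 271600), -255) = Add(273544, -255) = 273289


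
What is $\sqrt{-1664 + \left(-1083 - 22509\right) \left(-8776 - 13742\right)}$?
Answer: $4 \sqrt{33202687} \approx 23049.0$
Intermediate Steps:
$\sqrt{-1664 + \left(-1083 - 22509\right) \left(-8776 - 13742\right)} = \sqrt{-1664 - -531244656} = \sqrt{-1664 + 531244656} = \sqrt{531242992} = 4 \sqrt{33202687}$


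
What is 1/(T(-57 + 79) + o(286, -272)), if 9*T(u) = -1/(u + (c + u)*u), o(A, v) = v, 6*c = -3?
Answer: -4455/1211761 ≈ -0.0036765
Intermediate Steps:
c = -1/2 (c = (1/6)*(-3) = -1/2 ≈ -0.50000)
T(u) = -1/(9*(u + u*(-1/2 + u))) (T(u) = (-1/(u + (-1/2 + u)*u))/9 = (-1/(u + u*(-1/2 + u)))/9 = -1/(9*(u + u*(-1/2 + u))))
1/(T(-57 + 79) + o(286, -272)) = 1/(-2/(9*(-57 + 79)*(1 + 2*(-57 + 79))) - 272) = 1/(-2/9/(22*(1 + 2*22)) - 272) = 1/(-2/9*1/22/(1 + 44) - 272) = 1/(-2/9*1/22/45 - 272) = 1/(-2/9*1/22*1/45 - 272) = 1/(-1/4455 - 272) = 1/(-1211761/4455) = -4455/1211761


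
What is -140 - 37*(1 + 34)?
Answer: -1435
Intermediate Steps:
-140 - 37*(1 + 34) = -140 - 37*35 = -140 - 1295 = -1435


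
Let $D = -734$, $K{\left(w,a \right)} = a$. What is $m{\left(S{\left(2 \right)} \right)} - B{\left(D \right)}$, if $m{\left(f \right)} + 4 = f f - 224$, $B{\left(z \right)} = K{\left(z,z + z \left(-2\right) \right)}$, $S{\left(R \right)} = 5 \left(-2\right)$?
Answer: $-862$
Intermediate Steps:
$S{\left(R \right)} = -10$
$B{\left(z \right)} = - z$ ($B{\left(z \right)} = z + z \left(-2\right) = z - 2 z = - z$)
$m{\left(f \right)} = -228 + f^{2}$ ($m{\left(f \right)} = -4 + \left(f f - 224\right) = -4 + \left(f^{2} - 224\right) = -4 + \left(-224 + f^{2}\right) = -228 + f^{2}$)
$m{\left(S{\left(2 \right)} \right)} - B{\left(D \right)} = \left(-228 + \left(-10\right)^{2}\right) - \left(-1\right) \left(-734\right) = \left(-228 + 100\right) - 734 = -128 - 734 = -862$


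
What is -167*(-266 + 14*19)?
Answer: 0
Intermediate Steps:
-167*(-266 + 14*19) = -167*(-266 + 266) = -167*0 = 0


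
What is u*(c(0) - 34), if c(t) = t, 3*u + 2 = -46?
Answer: 544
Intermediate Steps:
u = -16 (u = -⅔ + (⅓)*(-46) = -⅔ - 46/3 = -16)
u*(c(0) - 34) = -16*(0 - 34) = -16*(-34) = 544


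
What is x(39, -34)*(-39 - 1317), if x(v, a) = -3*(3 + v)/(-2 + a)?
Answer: -4746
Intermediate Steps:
x(v, a) = -3*(3 + v)/(-2 + a)
x(39, -34)*(-39 - 1317) = (3*(-3 - 1*39)/(-2 - 34))*(-39 - 1317) = (3*(-3 - 39)/(-36))*(-1356) = (3*(-1/36)*(-42))*(-1356) = (7/2)*(-1356) = -4746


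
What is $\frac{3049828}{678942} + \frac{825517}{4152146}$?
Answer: $\frac{6611904646951}{1409533154766} \approx 4.6908$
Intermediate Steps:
$\frac{3049828}{678942} + \frac{825517}{4152146} = 3049828 \cdot \frac{1}{678942} + 825517 \cdot \frac{1}{4152146} = \frac{1524914}{339471} + \frac{825517}{4152146} = \frac{6611904646951}{1409533154766}$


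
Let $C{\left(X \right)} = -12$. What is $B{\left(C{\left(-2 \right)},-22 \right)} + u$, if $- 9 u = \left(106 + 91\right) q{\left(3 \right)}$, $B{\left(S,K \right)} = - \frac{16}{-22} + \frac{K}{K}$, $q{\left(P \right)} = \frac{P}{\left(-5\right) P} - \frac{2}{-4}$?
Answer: $- \frac{1597}{330} \approx -4.8394$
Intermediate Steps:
$q{\left(P \right)} = \frac{3}{10}$ ($q{\left(P \right)} = P \left(- \frac{1}{5 P}\right) - - \frac{1}{2} = - \frac{1}{5} + \frac{1}{2} = \frac{3}{10}$)
$B{\left(S,K \right)} = \frac{19}{11}$ ($B{\left(S,K \right)} = \left(-16\right) \left(- \frac{1}{22}\right) + 1 = \frac{8}{11} + 1 = \frac{19}{11}$)
$u = - \frac{197}{30}$ ($u = - \frac{\left(106 + 91\right) \frac{3}{10}}{9} = - \frac{197 \cdot \frac{3}{10}}{9} = \left(- \frac{1}{9}\right) \frac{591}{10} = - \frac{197}{30} \approx -6.5667$)
$B{\left(C{\left(-2 \right)},-22 \right)} + u = \frac{19}{11} - \frac{197}{30} = - \frac{1597}{330}$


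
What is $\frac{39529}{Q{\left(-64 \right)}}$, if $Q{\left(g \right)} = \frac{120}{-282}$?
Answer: $- \frac{1857863}{20} \approx -92893.0$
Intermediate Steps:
$Q{\left(g \right)} = - \frac{20}{47}$ ($Q{\left(g \right)} = 120 \left(- \frac{1}{282}\right) = - \frac{20}{47}$)
$\frac{39529}{Q{\left(-64 \right)}} = \frac{39529}{- \frac{20}{47}} = 39529 \left(- \frac{47}{20}\right) = - \frac{1857863}{20}$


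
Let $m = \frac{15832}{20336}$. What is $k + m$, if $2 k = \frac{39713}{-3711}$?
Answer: $- \frac{21565577}{4716681} \approx -4.5722$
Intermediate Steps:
$k = - \frac{39713}{7422}$ ($k = \frac{39713 \frac{1}{-3711}}{2} = \frac{39713 \left(- \frac{1}{3711}\right)}{2} = \frac{1}{2} \left(- \frac{39713}{3711}\right) = - \frac{39713}{7422} \approx -5.3507$)
$m = \frac{1979}{2542}$ ($m = 15832 \cdot \frac{1}{20336} = \frac{1979}{2542} \approx 0.77852$)
$k + m = - \frac{39713}{7422} + \frac{1979}{2542} = - \frac{21565577}{4716681}$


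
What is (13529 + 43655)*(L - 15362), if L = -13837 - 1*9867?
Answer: -2233950144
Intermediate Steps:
L = -23704 (L = -13837 - 9867 = -23704)
(13529 + 43655)*(L - 15362) = (13529 + 43655)*(-23704 - 15362) = 57184*(-39066) = -2233950144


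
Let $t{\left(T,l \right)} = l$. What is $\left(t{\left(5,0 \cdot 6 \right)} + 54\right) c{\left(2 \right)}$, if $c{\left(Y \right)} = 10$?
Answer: $540$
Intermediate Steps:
$\left(t{\left(5,0 \cdot 6 \right)} + 54\right) c{\left(2 \right)} = \left(0 \cdot 6 + 54\right) 10 = \left(0 + 54\right) 10 = 54 \cdot 10 = 540$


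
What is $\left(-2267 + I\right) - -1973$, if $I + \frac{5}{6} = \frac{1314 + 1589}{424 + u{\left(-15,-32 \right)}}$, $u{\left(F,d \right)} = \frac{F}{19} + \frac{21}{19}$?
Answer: $- \frac{3482684}{12093} \approx -287.99$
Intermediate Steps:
$u{\left(F,d \right)} = \frac{21}{19} + \frac{F}{19}$ ($u{\left(F,d \right)} = F \frac{1}{19} + 21 \cdot \frac{1}{19} = \frac{F}{19} + \frac{21}{19} = \frac{21}{19} + \frac{F}{19}$)
$I = \frac{72658}{12093}$ ($I = - \frac{5}{6} + \frac{1314 + 1589}{424 + \left(\frac{21}{19} + \frac{1}{19} \left(-15\right)\right)} = - \frac{5}{6} + \frac{2903}{424 + \left(\frac{21}{19} - \frac{15}{19}\right)} = - \frac{5}{6} + \frac{2903}{424 + \frac{6}{19}} = - \frac{5}{6} + \frac{2903}{\frac{8062}{19}} = - \frac{5}{6} + 2903 \cdot \frac{19}{8062} = - \frac{5}{6} + \frac{55157}{8062} = \frac{72658}{12093} \approx 6.0083$)
$\left(-2267 + I\right) - -1973 = \left(-2267 + \frac{72658}{12093}\right) - -1973 = - \frac{27342173}{12093} + 1973 = - \frac{3482684}{12093}$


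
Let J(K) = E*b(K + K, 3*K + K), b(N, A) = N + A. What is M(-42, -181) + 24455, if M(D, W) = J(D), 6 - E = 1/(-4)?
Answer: 22880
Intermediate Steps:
E = 25/4 (E = 6 - 1/(-4) = 6 - (-1)/4 = 6 - 1*(-¼) = 6 + ¼ = 25/4 ≈ 6.2500)
b(N, A) = A + N
J(K) = 75*K/2 (J(K) = 25*((3*K + K) + (K + K))/4 = 25*(4*K + 2*K)/4 = 25*(6*K)/4 = 75*K/2)
M(D, W) = 75*D/2
M(-42, -181) + 24455 = (75/2)*(-42) + 24455 = -1575 + 24455 = 22880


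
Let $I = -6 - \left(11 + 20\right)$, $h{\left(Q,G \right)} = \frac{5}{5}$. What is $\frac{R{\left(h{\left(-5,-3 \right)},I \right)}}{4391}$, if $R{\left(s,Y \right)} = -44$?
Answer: $- \frac{44}{4391} \approx -0.01002$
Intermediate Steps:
$h{\left(Q,G \right)} = 1$ ($h{\left(Q,G \right)} = 5 \cdot \frac{1}{5} = 1$)
$I = -37$ ($I = -6 - 31 = -37$)
$\frac{R{\left(h{\left(-5,-3 \right)},I \right)}}{4391} = - \frac{44}{4391}$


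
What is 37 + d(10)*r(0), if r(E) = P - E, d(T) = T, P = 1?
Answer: 47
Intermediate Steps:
r(E) = 1 - E
37 + d(10)*r(0) = 37 + 10*(1 - 1*0) = 37 + 10*(1 + 0) = 37 + 10*1 = 37 + 10 = 47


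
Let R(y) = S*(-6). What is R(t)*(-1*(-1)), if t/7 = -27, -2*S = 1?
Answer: 3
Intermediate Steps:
S = -½ (S = -½*1 = -½ ≈ -0.50000)
t = -189 (t = 7*(-27) = -189)
R(y) = 3 (R(y) = -½*(-6) = 3)
R(t)*(-1*(-1)) = 3*(-1*(-1)) = 3*1 = 3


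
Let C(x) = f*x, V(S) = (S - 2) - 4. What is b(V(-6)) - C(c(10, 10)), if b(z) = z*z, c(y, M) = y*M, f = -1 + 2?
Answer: 44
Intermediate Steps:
V(S) = -6 + S (V(S) = (-2 + S) - 4 = -6 + S)
f = 1
c(y, M) = M*y
b(z) = z²
C(x) = x (C(x) = 1*x = x)
b(V(-6)) - C(c(10, 10)) = (-6 - 6)² - 10*10 = (-12)² - 1*100 = 144 - 100 = 44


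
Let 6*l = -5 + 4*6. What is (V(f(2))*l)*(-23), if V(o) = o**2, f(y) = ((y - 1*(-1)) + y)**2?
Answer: -273125/6 ≈ -45521.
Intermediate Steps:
f(y) = (1 + 2*y)**2 (f(y) = ((y + 1) + y)**2 = ((1 + y) + y)**2 = (1 + 2*y)**2)
l = 19/6 (l = (-5 + 4*6)/6 = (-5 + 24)/6 = (1/6)*19 = 19/6 ≈ 3.1667)
(V(f(2))*l)*(-23) = (((1 + 2*2)**2)**2*(19/6))*(-23) = (((1 + 4)**2)**2*(19/6))*(-23) = ((5**2)**2*(19/6))*(-23) = (25**2*(19/6))*(-23) = (625*(19/6))*(-23) = (11875/6)*(-23) = -273125/6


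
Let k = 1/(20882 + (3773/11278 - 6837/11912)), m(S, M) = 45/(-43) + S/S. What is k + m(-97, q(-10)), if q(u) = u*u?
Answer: -2802441169018/60314585433403 ≈ -0.046464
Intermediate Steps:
q(u) = u**2
m(S, M) = -2/43 (m(S, M) = 45*(-1/43) + 1 = -45/43 + 1 = -2/43)
k = 67171768/1402664777521 (k = 1/(20882 + (3773*(1/11278) - 6837*1/11912)) = 1/(20882 + (3773/11278 - 6837/11912)) = 1/(20882 - 16081855/67171768) = 1/(1402664777521/67171768) = 67171768/1402664777521 ≈ 4.7889e-5)
k + m(-97, q(-10)) = 67171768/1402664777521 - 2/43 = -2802441169018/60314585433403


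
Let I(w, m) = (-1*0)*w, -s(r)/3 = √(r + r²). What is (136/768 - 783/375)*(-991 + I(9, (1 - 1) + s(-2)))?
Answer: 22724621/12000 ≈ 1893.7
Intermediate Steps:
s(r) = -3*√(r + r²)
I(w, m) = 0 (I(w, m) = 0*w = 0)
(136/768 - 783/375)*(-991 + I(9, (1 - 1) + s(-2))) = (136/768 - 783/375)*(-991 + 0) = (136*(1/768) - 783*1/375)*(-991) = (17/96 - 261/125)*(-991) = -22931/12000*(-991) = 22724621/12000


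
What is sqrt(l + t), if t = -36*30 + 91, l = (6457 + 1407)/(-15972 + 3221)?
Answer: 3*I*sqrt(17877756317)/12751 ≈ 31.458*I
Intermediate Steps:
l = -7864/12751 (l = 7864/(-12751) = 7864*(-1/12751) = -7864/12751 ≈ -0.61674)
t = -989 (t = -1080 + 91 = -989)
sqrt(l + t) = sqrt(-7864/12751 - 989) = sqrt(-12618603/12751) = 3*I*sqrt(17877756317)/12751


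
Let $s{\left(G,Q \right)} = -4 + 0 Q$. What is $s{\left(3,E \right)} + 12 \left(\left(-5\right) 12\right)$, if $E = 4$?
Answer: $-724$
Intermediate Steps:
$s{\left(G,Q \right)} = -4$ ($s{\left(G,Q \right)} = -4 + 0 = -4$)
$s{\left(3,E \right)} + 12 \left(\left(-5\right) 12\right) = -4 + 12 \left(\left(-5\right) 12\right) = -4 + 12 \left(-60\right) = -4 - 720 = -724$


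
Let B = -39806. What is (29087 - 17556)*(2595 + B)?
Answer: -429080041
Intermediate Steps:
(29087 - 17556)*(2595 + B) = (29087 - 17556)*(2595 - 39806) = 11531*(-37211) = -429080041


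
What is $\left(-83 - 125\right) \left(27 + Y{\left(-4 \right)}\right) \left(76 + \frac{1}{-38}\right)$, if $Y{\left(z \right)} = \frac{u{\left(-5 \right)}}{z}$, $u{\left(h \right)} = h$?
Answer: $- \frac{8482006}{19} \approx -4.4642 \cdot 10^{5}$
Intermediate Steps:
$Y{\left(z \right)} = - \frac{5}{z}$
$\left(-83 - 125\right) \left(27 + Y{\left(-4 \right)}\right) \left(76 + \frac{1}{-38}\right) = \left(-83 - 125\right) \left(27 - \frac{5}{-4}\right) \left(76 + \frac{1}{-38}\right) = - 208 \left(27 - - \frac{5}{4}\right) \left(76 - \frac{1}{38}\right) = - 208 \left(27 + \frac{5}{4}\right) \frac{2887}{38} = - 208 \cdot \frac{113}{4} \cdot \frac{2887}{38} = \left(-208\right) \frac{326231}{152} = - \frac{8482006}{19}$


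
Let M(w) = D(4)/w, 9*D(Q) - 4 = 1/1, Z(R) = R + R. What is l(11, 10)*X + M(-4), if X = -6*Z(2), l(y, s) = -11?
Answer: 9499/36 ≈ 263.86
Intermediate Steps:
Z(R) = 2*R
D(Q) = 5/9 (D(Q) = 4/9 + (⅑)/1 = 4/9 + (⅑)*1 = 4/9 + ⅑ = 5/9)
M(w) = 5/(9*w)
X = -24 (X = -12*2 = -6*4 = -24)
l(11, 10)*X + M(-4) = -11*(-24) + (5/9)/(-4) = 264 + (5/9)*(-¼) = 264 - 5/36 = 9499/36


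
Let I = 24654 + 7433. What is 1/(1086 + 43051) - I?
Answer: -1416223918/44137 ≈ -32087.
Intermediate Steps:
I = 32087
1/(1086 + 43051) - I = 1/(1086 + 43051) - 1*32087 = 1/44137 - 32087 = -1416223918/44137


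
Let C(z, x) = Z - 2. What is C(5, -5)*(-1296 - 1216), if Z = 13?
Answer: -27632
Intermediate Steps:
C(z, x) = 11 (C(z, x) = 13 - 2 = 11)
C(5, -5)*(-1296 - 1216) = 11*(-1296 - 1216) = 11*(-2512) = -27632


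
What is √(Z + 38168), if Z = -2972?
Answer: 2*√8799 ≈ 187.61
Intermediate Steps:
√(Z + 38168) = √(-2972 + 38168) = √35196 = 2*√8799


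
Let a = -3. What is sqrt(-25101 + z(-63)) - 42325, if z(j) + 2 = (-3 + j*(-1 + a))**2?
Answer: -42325 + sqrt(36898) ≈ -42133.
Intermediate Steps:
z(j) = -2 + (-3 - 4*j)**2 (z(j) = -2 + (-3 + j*(-1 - 3))**2 = -2 + (-3 + j*(-4))**2 = -2 + (-3 - 4*j)**2)
sqrt(-25101 + z(-63)) - 42325 = sqrt(-25101 + (-2 + (3 + 4*(-63))**2)) - 42325 = sqrt(-25101 + (-2 + (3 - 252)**2)) - 42325 = sqrt(-25101 + (-2 + (-249)**2)) - 42325 = sqrt(-25101 + (-2 + 62001)) - 42325 = sqrt(-25101 + 61999) - 42325 = sqrt(36898) - 42325 = -42325 + sqrt(36898)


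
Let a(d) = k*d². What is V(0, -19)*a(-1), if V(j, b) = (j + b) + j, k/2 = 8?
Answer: -304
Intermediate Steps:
k = 16 (k = 2*8 = 16)
V(j, b) = b + 2*j (V(j, b) = (b + j) + j = b + 2*j)
a(d) = 16*d²
V(0, -19)*a(-1) = (-19 + 2*0)*(16*(-1)²) = (-19 + 0)*(16*1) = -19*16 = -304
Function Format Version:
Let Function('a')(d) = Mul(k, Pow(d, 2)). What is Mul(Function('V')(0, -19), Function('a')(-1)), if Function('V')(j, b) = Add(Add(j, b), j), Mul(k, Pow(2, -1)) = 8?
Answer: -304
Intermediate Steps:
k = 16 (k = Mul(2, 8) = 16)
Function('V')(j, b) = Add(b, Mul(2, j)) (Function('V')(j, b) = Add(Add(b, j), j) = Add(b, Mul(2, j)))
Function('a')(d) = Mul(16, Pow(d, 2))
Mul(Function('V')(0, -19), Function('a')(-1)) = Mul(Add(-19, Mul(2, 0)), Mul(16, Pow(-1, 2))) = Mul(Add(-19, 0), Mul(16, 1)) = Mul(-19, 16) = -304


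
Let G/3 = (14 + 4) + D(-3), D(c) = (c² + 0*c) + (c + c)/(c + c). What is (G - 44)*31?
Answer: 1240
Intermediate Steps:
D(c) = 1 + c² (D(c) = (c² + 0) + (2*c)/((2*c)) = c² + (2*c)*(1/(2*c)) = c² + 1 = 1 + c²)
G = 84 (G = 3*((14 + 4) + (1 + (-3)²)) = 3*(18 + (1 + 9)) = 3*(18 + 10) = 3*28 = 84)
(G - 44)*31 = (84 - 44)*31 = 40*31 = 1240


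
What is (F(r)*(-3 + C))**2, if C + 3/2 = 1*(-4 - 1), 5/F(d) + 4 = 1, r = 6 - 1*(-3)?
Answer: 9025/36 ≈ 250.69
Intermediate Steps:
r = 9 (r = 6 + 3 = 9)
F(d) = -5/3 (F(d) = 5/(-4 + 1) = 5/(-3) = 5*(-1/3) = -5/3)
C = -13/2 (C = -3/2 + 1*(-4 - 1) = -3/2 + 1*(-5) = -3/2 - 5 = -13/2 ≈ -6.5000)
(F(r)*(-3 + C))**2 = (-5*(-3 - 13/2)/3)**2 = (-5/3*(-19/2))**2 = (95/6)**2 = 9025/36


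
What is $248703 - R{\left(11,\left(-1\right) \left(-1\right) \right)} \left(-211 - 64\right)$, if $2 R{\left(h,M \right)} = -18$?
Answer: $246228$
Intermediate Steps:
$R{\left(h,M \right)} = -9$ ($R{\left(h,M \right)} = \frac{1}{2} \left(-18\right) = -9$)
$248703 - R{\left(11,\left(-1\right) \left(-1\right) \right)} \left(-211 - 64\right) = 248703 - - 9 \left(-211 - 64\right) = 248703 - \left(-9\right) \left(-275\right) = 248703 - 2475 = 246228$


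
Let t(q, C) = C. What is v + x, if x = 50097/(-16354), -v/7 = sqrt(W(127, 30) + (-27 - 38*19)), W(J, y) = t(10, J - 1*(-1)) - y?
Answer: -50097/16354 - 7*I*sqrt(651) ≈ -3.0633 - 178.6*I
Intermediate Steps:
W(J, y) = 1 + J - y (W(J, y) = (J - 1*(-1)) - y = (J + 1) - y = (1 + J) - y = 1 + J - y)
v = -7*I*sqrt(651) (v = -7*sqrt((1 + 127 - 1*30) + (-27 - 38*19)) = -7*sqrt((1 + 127 - 30) + (-27 - 722)) = -7*sqrt(98 - 749) = -7*I*sqrt(651) ≈ -178.6*I)
x = -50097/16354 (x = 50097*(-1/16354) = -50097/16354 ≈ -3.0633)
v + x = -7*I*sqrt(651) - 50097/16354 = -50097/16354 - 7*I*sqrt(651)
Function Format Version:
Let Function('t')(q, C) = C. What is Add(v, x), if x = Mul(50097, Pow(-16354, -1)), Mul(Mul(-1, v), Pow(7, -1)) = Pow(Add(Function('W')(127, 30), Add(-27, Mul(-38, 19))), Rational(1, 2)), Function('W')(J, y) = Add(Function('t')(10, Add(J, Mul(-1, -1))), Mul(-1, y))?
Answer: Add(Rational(-50097, 16354), Mul(-7, I, Pow(651, Rational(1, 2)))) ≈ Add(-3.0633, Mul(-178.60, I))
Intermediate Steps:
Function('W')(J, y) = Add(1, J, Mul(-1, y)) (Function('W')(J, y) = Add(Add(J, Mul(-1, -1)), Mul(-1, y)) = Add(Add(J, 1), Mul(-1, y)) = Add(Add(1, J), Mul(-1, y)) = Add(1, J, Mul(-1, y)))
v = Mul(-7, I, Pow(651, Rational(1, 2))) (v = Mul(-7, Pow(Add(Add(1, 127, Mul(-1, 30)), Add(-27, Mul(-38, 19))), Rational(1, 2))) = Mul(-7, Pow(Add(Add(1, 127, -30), Add(-27, -722)), Rational(1, 2))) = Mul(-7, Pow(Add(98, -749), Rational(1, 2))) = Mul(-7, Pow(-651, Rational(1, 2))) = Mul(-7, Mul(I, Pow(651, Rational(1, 2)))) = Mul(-7, I, Pow(651, Rational(1, 2))) ≈ Mul(-178.60, I))
x = Rational(-50097, 16354) (x = Mul(50097, Rational(-1, 16354)) = Rational(-50097, 16354) ≈ -3.0633)
Add(v, x) = Add(Mul(-7, I, Pow(651, Rational(1, 2))), Rational(-50097, 16354)) = Add(Rational(-50097, 16354), Mul(-7, I, Pow(651, Rational(1, 2))))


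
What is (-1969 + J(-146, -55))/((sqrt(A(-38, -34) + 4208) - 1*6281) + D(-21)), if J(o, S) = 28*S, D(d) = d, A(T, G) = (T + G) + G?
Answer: 11056859/19855551 + 3509*sqrt(4102)/39711102 ≈ 0.56252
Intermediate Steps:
A(T, G) = T + 2*G (A(T, G) = (G + T) + G = T + 2*G)
(-1969 + J(-146, -55))/((sqrt(A(-38, -34) + 4208) - 1*6281) + D(-21)) = (-1969 + 28*(-55))/((sqrt((-38 + 2*(-34)) + 4208) - 1*6281) - 21) = (-1969 - 1540)/((sqrt((-38 - 68) + 4208) - 6281) - 21) = -3509/((sqrt(-106 + 4208) - 6281) - 21) = -3509/((sqrt(4102) - 6281) - 21) = -3509/((-6281 + sqrt(4102)) - 21) = -3509/(-6302 + sqrt(4102))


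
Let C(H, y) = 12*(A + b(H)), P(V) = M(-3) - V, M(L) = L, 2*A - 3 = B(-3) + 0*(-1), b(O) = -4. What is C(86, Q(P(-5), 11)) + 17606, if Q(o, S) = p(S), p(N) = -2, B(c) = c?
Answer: 17558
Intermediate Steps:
A = 0 (A = 3/2 + (-3 + 0*(-1))/2 = 3/2 + (-3 + 0)/2 = 3/2 + (½)*(-3) = 3/2 - 3/2 = 0)
P(V) = -3 - V
Q(o, S) = -2
C(H, y) = -48 (C(H, y) = 12*(0 - 4) = 12*(-4) = -48)
C(86, Q(P(-5), 11)) + 17606 = -48 + 17606 = 17558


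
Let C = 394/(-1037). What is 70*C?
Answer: -27580/1037 ≈ -26.596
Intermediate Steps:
C = -394/1037 (C = 394*(-1/1037) = -394/1037 ≈ -0.37994)
70*C = 70*(-394/1037) = -27580/1037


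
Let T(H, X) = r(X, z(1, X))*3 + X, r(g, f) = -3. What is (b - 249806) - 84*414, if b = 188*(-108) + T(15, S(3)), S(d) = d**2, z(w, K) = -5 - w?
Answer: -304886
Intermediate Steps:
T(H, X) = -9 + X (T(H, X) = -3*3 + X = -9 + X)
b = -20304 (b = 188*(-108) + (-9 + 3**2) = -20304 + (-9 + 9) = -20304 + 0 = -20304)
(b - 249806) - 84*414 = (-20304 - 249806) - 84*414 = -270110 - 1*34776 = -270110 - 34776 = -304886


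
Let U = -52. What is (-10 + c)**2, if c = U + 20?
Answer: 1764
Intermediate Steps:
c = -32 (c = -52 + 20 = -32)
(-10 + c)**2 = (-10 - 32)**2 = (-42)**2 = 1764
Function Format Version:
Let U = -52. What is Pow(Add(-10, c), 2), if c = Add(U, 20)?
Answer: 1764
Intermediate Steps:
c = -32 (c = Add(-52, 20) = -32)
Pow(Add(-10, c), 2) = Pow(Add(-10, -32), 2) = Pow(-42, 2) = 1764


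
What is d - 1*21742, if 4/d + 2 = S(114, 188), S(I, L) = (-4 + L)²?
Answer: -368026832/16927 ≈ -21742.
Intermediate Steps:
d = 2/16927 (d = 4/(-2 + (-4 + 188)²) = 4/(-2 + 184²) = 4/(-2 + 33856) = 4/33854 = 4*(1/33854) = 2/16927 ≈ 0.00011815)
d - 1*21742 = 2/16927 - 1*21742 = 2/16927 - 21742 = -368026832/16927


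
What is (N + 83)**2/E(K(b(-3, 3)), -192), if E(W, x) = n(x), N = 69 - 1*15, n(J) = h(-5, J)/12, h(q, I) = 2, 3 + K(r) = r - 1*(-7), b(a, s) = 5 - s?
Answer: 112614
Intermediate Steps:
K(r) = 4 + r (K(r) = -3 + (r - 1*(-7)) = -3 + (r + 7) = -3 + (7 + r) = 4 + r)
n(J) = 1/6 (n(J) = 2/12 = 2*(1/12) = 1/6)
N = 54 (N = 69 - 15 = 54)
E(W, x) = 1/6
(N + 83)**2/E(K(b(-3, 3)), -192) = (54 + 83)**2/(1/6) = 137**2*6 = 18769*6 = 112614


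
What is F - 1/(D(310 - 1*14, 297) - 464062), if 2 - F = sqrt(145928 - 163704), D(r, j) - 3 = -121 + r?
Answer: 927769/463884 - 4*I*sqrt(1111) ≈ 2.0 - 133.33*I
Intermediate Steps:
D(r, j) = -118 + r (D(r, j) = 3 + (-121 + r) = -118 + r)
F = 2 - 4*I*sqrt(1111) (F = 2 - sqrt(145928 - 163704) = 2 - sqrt(-17776) = 2 - 4*I*sqrt(1111) ≈ 2.0 - 133.33*I)
F - 1/(D(310 - 1*14, 297) - 464062) = (2 - 4*I*sqrt(1111)) - 1/((-118 + (310 - 1*14)) - 464062) = (2 - 4*I*sqrt(1111)) - 1/((-118 + (310 - 14)) - 464062) = (2 - 4*I*sqrt(1111)) - 1/((-118 + 296) - 464062) = (2 - 4*I*sqrt(1111)) - 1/(178 - 464062) = (2 - 4*I*sqrt(1111)) - 1/(-463884) = (2 - 4*I*sqrt(1111)) - 1*(-1/463884) = (2 - 4*I*sqrt(1111)) + 1/463884 = 927769/463884 - 4*I*sqrt(1111)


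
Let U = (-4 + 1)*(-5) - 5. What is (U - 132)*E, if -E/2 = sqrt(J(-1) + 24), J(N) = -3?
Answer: 244*sqrt(21) ≈ 1118.1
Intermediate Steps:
E = -2*sqrt(21) (E = -2*sqrt(-3 + 24) = -2*sqrt(21) ≈ -9.1651)
U = 10 (U = -3*(-5) - 5 = 15 - 5 = 10)
(U - 132)*E = (10 - 132)*(-2*sqrt(21)) = -(-244)*sqrt(21) = 244*sqrt(21)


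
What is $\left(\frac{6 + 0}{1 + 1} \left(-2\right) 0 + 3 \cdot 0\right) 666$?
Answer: $0$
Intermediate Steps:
$\left(\frac{6 + 0}{1 + 1} \left(-2\right) 0 + 3 \cdot 0\right) 666 = \left(\frac{6}{2} \left(-2\right) 0 + 0\right) 666 = \left(6 \cdot \frac{1}{2} \left(-2\right) 0 + 0\right) 666 = \left(3 \left(-2\right) 0 + 0\right) 666 = \left(\left(-6\right) 0 + 0\right) 666 = \left(0 + 0\right) 666 = 0 \cdot 666 = 0$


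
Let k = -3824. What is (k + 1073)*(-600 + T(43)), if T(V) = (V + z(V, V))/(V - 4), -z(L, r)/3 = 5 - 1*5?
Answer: 21418369/13 ≈ 1.6476e+6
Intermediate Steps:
z(L, r) = 0 (z(L, r) = -3*(5 - 1*5) = -3*(5 - 5) = -3*0 = 0)
T(V) = V/(-4 + V) (T(V) = (V + 0)/(V - 4) = V/(-4 + V))
(k + 1073)*(-600 + T(43)) = (-3824 + 1073)*(-600 + 43/(-4 + 43)) = -2751*(-600 + 43/39) = -2751*(-23357/39) = 21418369/13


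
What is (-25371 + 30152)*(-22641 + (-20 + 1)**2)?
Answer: -106520680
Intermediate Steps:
(-25371 + 30152)*(-22641 + (-20 + 1)**2) = 4781*(-22641 + (-19)**2) = 4781*(-22641 + 361) = 4781*(-22280) = -106520680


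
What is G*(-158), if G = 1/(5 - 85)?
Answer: 79/40 ≈ 1.9750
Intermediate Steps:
G = -1/80 (G = 1/(-80) = -1/80 ≈ -0.012500)
G*(-158) = -1/80*(-158) = 79/40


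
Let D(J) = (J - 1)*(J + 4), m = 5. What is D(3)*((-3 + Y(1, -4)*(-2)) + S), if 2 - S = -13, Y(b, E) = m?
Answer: 28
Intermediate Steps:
Y(b, E) = 5
D(J) = (-1 + J)*(4 + J)
S = 15 (S = 2 - 1*(-13) = 2 + 13 = 15)
D(3)*((-3 + Y(1, -4)*(-2)) + S) = (-4 + 3**2 + 3*3)*((-3 + 5*(-2)) + 15) = (-4 + 9 + 9)*((-3 - 10) + 15) = 14*(-13 + 15) = 14*2 = 28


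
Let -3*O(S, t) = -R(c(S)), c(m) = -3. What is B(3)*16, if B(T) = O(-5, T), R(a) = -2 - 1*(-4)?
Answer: 32/3 ≈ 10.667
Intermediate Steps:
R(a) = 2 (R(a) = -2 + 4 = 2)
O(S, t) = ⅔ (O(S, t) = -(-1)*2/3 = -⅓*(-2) = ⅔)
B(T) = ⅔
B(3)*16 = (⅔)*16 = 32/3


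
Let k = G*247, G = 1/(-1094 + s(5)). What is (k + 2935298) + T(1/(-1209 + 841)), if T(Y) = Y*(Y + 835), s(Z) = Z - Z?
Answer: 217437673798067/74076928 ≈ 2.9353e+6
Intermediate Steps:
s(Z) = 0
G = -1/1094 (G = 1/(-1094 + 0) = 1/(-1094) = -1/1094 ≈ -0.00091408)
T(Y) = Y*(835 + Y)
k = -247/1094 (k = -1/1094*247 = -247/1094 ≈ -0.22578)
(k + 2935298) + T(1/(-1209 + 841)) = (-247/1094 + 2935298) + (835 + 1/(-1209 + 841))/(-1209 + 841) = 3211215765/1094 + (835 + 1/(-368))/(-368) = 3211215765/1094 - (835 - 1/368)/368 = 3211215765/1094 - 1/368*307279/368 = 3211215765/1094 - 307279/135424 = 217437673798067/74076928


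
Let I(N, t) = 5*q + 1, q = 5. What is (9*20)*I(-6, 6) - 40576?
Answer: -35896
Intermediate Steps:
I(N, t) = 26 (I(N, t) = 5*5 + 1 = 25 + 1 = 26)
(9*20)*I(-6, 6) - 40576 = (9*20)*26 - 40576 = 180*26 - 40576 = 4680 - 40576 = -35896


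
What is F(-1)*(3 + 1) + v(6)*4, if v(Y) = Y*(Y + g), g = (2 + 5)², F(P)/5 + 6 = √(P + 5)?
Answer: 1240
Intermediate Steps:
F(P) = -30 + 5*√(5 + P) (F(P) = -30 + 5*√(P + 5) = -30 + 5*√(5 + P))
g = 49 (g = 7² = 49)
v(Y) = Y*(49 + Y) (v(Y) = Y*(Y + 49) = Y*(49 + Y))
F(-1)*(3 + 1) + v(6)*4 = (-30 + 5*√(5 - 1))*(3 + 1) + (6*(49 + 6))*4 = (-30 + 5*√4)*4 + (6*55)*4 = (-30 + 5*2)*4 + 330*4 = (-30 + 10)*4 + 1320 = -20*4 + 1320 = -80 + 1320 = 1240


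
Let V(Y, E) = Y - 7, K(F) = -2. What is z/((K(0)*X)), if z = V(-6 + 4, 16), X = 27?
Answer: ⅙ ≈ 0.16667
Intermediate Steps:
V(Y, E) = -7 + Y
z = -9 (z = -7 + (-6 + 4) = -7 - 2 = -9)
z/((K(0)*X)) = -9/(-2*27) = -9/(-54) = -1/54*(-9) = ⅙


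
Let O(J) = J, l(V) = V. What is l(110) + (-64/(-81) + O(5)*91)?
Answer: 45829/81 ≈ 565.79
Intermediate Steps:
l(110) + (-64/(-81) + O(5)*91) = 110 + (-64/(-81) + 5*91) = 110 + (-64*(-1/81) + 455) = 110 + (64/81 + 455) = 110 + 36919/81 = 45829/81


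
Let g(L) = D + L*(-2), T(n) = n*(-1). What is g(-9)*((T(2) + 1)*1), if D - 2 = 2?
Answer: -22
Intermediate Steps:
D = 4 (D = 2 + 2 = 4)
T(n) = -n
g(L) = 4 - 2*L (g(L) = 4 + L*(-2) = 4 - 2*L)
g(-9)*((T(2) + 1)*1) = (4 - 2*(-9))*((-1*2 + 1)*1) = (4 + 18)*((-2 + 1)*1) = 22*(-1*1) = 22*(-1) = -22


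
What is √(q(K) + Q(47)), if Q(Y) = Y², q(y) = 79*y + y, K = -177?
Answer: I*√11951 ≈ 109.32*I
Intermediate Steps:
q(y) = 80*y
√(q(K) + Q(47)) = √(80*(-177) + 47²) = √(-14160 + 2209) = √(-11951) = I*√11951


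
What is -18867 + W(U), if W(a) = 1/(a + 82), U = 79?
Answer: -3037586/161 ≈ -18867.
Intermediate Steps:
W(a) = 1/(82 + a)
-18867 + W(U) = -18867 + 1/(82 + 79) = -18867 + 1/161 = -3037586/161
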